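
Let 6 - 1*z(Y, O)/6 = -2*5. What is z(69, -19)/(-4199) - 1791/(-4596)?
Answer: 2359731/6432868 ≈ 0.36682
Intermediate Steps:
z(Y, O) = 96 (z(Y, O) = 36 - (-12)*5 = 36 - 6*(-10) = 36 + 60 = 96)
z(69, -19)/(-4199) - 1791/(-4596) = 96/(-4199) - 1791/(-4596) = 96*(-1/4199) - 1791*(-1/4596) = -96/4199 + 597/1532 = 2359731/6432868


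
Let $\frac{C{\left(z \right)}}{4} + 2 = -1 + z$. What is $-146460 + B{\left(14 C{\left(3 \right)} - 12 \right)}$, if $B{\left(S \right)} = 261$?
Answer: $-146199$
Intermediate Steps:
$C{\left(z \right)} = -12 + 4 z$ ($C{\left(z \right)} = -8 + 4 \left(-1 + z\right) = -8 + \left(-4 + 4 z\right) = -12 + 4 z$)
$-146460 + B{\left(14 C{\left(3 \right)} - 12 \right)} = -146460 + 261 = -146199$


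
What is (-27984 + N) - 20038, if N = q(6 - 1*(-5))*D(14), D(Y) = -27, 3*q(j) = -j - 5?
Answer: -47878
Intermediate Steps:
q(j) = -5/3 - j/3 (q(j) = (-j - 5)/3 = (-5 - j)/3 = -5/3 - j/3)
N = 144 (N = (-5/3 - (6 - 1*(-5))/3)*(-27) = (-5/3 - (6 + 5)/3)*(-27) = (-5/3 - ⅓*11)*(-27) = (-5/3 - 11/3)*(-27) = -16/3*(-27) = 144)
(-27984 + N) - 20038 = (-27984 + 144) - 20038 = -27840 - 20038 = -47878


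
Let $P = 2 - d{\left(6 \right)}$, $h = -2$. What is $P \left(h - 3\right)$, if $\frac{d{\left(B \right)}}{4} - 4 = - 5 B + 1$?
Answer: $-510$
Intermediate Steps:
$d{\left(B \right)} = 20 - 20 B$ ($d{\left(B \right)} = 16 + 4 \left(- 5 B + 1\right) = 16 + 4 \left(1 - 5 B\right) = 16 - \left(-4 + 20 B\right) = 20 - 20 B$)
$P = 102$ ($P = 2 - \left(20 - 120\right) = 2 - -100 = 2 + 100 = 102$)
$P \left(h - 3\right) = 102 \left(-2 - 3\right) = 102 \left(-5\right) = -510$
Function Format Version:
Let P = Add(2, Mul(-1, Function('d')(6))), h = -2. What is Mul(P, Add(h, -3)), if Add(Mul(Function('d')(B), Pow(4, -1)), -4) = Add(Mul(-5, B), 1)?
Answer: -510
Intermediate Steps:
Function('d')(B) = Add(20, Mul(-20, B)) (Function('d')(B) = Add(16, Mul(4, Add(Mul(-5, B), 1))) = Add(16, Mul(4, Add(1, Mul(-5, B)))) = Add(16, Add(4, Mul(-20, B))) = Add(20, Mul(-20, B)))
P = 102 (P = Add(2, Mul(-1, Add(20, Mul(-20, 6)))) = Add(2, Mul(-1, Add(20, -120))) = Add(2, Mul(-1, -100)) = Add(2, 100) = 102)
Mul(P, Add(h, -3)) = Mul(102, Add(-2, -3)) = Mul(102, -5) = -510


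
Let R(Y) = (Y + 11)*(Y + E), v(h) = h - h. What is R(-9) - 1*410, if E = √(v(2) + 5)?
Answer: -428 + 2*√5 ≈ -423.53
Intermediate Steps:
v(h) = 0
E = √5 (E = √(0 + 5) = √5 ≈ 2.2361)
R(Y) = (11 + Y)*(Y + √5) (R(Y) = (Y + 11)*(Y + √5) = (11 + Y)*(Y + √5))
R(-9) - 1*410 = ((-9)² + 11*(-9) + 11*√5 - 9*√5) - 1*410 = (81 - 99 + 11*√5 - 9*√5) - 410 = (-18 + 2*√5) - 410 = -428 + 2*√5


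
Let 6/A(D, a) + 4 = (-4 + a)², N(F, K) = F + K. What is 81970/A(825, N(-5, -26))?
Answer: 16680895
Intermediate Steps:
A(D, a) = 6/(-4 + (-4 + a)²)
81970/A(825, N(-5, -26)) = 81970/((6/(-4 + (-4 + (-5 - 26))²))) = 81970/((6/(-4 + (-4 - 31)²))) = 81970/((6/(-4 + (-35)²))) = 81970/((6/(-4 + 1225))) = 81970/((6/1221)) = 81970/((6*(1/1221))) = 81970/(2/407) = 81970*(407/2) = 16680895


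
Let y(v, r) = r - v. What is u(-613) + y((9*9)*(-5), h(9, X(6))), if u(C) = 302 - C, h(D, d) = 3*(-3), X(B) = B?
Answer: 1311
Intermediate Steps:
h(D, d) = -9
u(-613) + y((9*9)*(-5), h(9, X(6))) = (302 - 1*(-613)) + (-9 - 9*9*(-5)) = (302 + 613) + (-9 - 81*(-5)) = 915 + (-9 - 1*(-405)) = 915 + (-9 + 405) = 915 + 396 = 1311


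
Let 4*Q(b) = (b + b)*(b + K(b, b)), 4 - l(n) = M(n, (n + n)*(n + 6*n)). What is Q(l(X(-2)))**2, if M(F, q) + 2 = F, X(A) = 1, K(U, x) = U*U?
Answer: 5625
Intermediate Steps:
K(U, x) = U**2
M(F, q) = -2 + F
l(n) = 6 - n (l(n) = 4 - (-2 + n) = 4 + (2 - n) = 6 - n)
Q(b) = b*(b + b**2)/2 (Q(b) = ((b + b)*(b + b**2))/4 = ((2*b)*(b + b**2))/4 = (2*b*(b + b**2))/4 = b*(b + b**2)/2)
Q(l(X(-2)))**2 = ((6 - 1*1)**2*(1 + (6 - 1*1))/2)**2 = ((6 - 1)**2*(1 + (6 - 1))/2)**2 = ((1/2)*5**2*(1 + 5))**2 = ((1/2)*25*6)**2 = 75**2 = 5625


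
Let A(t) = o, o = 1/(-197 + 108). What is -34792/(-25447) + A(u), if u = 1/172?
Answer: 3071041/2264783 ≈ 1.3560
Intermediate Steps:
u = 1/172 ≈ 0.0058140
o = -1/89 (o = 1/(-89) = -1/89 ≈ -0.011236)
A(t) = -1/89
-34792/(-25447) + A(u) = -34792/(-25447) - 1/89 = -34792*(-1/25447) - 1/89 = 34792/25447 - 1/89 = 3071041/2264783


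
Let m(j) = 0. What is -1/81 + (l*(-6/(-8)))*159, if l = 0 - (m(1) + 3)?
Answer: -115915/324 ≈ -357.76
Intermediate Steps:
l = -3 (l = 0 - (0 + 3) = 0 - 1*3 = 0 - 3 = -3)
-1/81 + (l*(-6/(-8)))*159 = -1/81 - (-18)/(-8)*159 = -1*1/81 - (-18)*(-1)/8*159 = -1/81 - 3*¾*159 = -1/81 - 9/4*159 = -1/81 - 1431/4 = -115915/324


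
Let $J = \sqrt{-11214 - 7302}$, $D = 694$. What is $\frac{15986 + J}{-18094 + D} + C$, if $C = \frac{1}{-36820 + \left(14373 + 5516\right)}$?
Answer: $- \frac{135338183}{147299700} - \frac{i \sqrt{4629}}{8700} \approx -0.91879 - 0.0078203 i$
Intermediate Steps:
$J = 2 i \sqrt{4629}$ ($J = \sqrt{-18516} = 2 i \sqrt{4629} \approx 136.07 i$)
$C = - \frac{1}{16931}$ ($C = \frac{1}{-36820 + 19889} = \frac{1}{-16931} = - \frac{1}{16931} \approx -5.9063 \cdot 10^{-5}$)
$\frac{15986 + J}{-18094 + D} + C = \frac{15986 + 2 i \sqrt{4629}}{-18094 + 694} - \frac{1}{16931} = \frac{15986 + 2 i \sqrt{4629}}{-17400} - \frac{1}{16931} = \left(15986 + 2 i \sqrt{4629}\right) \left(- \frac{1}{17400}\right) - \frac{1}{16931} = \left(- \frac{7993}{8700} - \frac{i \sqrt{4629}}{8700}\right) - \frac{1}{16931} = - \frac{135338183}{147299700} - \frac{i \sqrt{4629}}{8700}$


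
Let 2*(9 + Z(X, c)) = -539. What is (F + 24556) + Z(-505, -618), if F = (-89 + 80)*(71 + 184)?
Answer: 43965/2 ≈ 21983.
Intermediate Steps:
Z(X, c) = -557/2 (Z(X, c) = -9 + (1/2)*(-539) = -9 - 539/2 = -557/2)
F = -2295 (F = -9*255 = -2295)
(F + 24556) + Z(-505, -618) = (-2295 + 24556) - 557/2 = 22261 - 557/2 = 43965/2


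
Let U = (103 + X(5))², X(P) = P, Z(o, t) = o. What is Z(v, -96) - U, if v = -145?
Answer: -11809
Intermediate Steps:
U = 11664 (U = (103 + 5)² = 108² = 11664)
Z(v, -96) - U = -145 - 1*11664 = -145 - 11664 = -11809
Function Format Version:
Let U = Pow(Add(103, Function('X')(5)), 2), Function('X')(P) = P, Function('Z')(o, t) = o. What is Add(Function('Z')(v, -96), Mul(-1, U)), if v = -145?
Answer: -11809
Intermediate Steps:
U = 11664 (U = Pow(Add(103, 5), 2) = Pow(108, 2) = 11664)
Add(Function('Z')(v, -96), Mul(-1, U)) = Add(-145, Mul(-1, 11664)) = Add(-145, -11664) = -11809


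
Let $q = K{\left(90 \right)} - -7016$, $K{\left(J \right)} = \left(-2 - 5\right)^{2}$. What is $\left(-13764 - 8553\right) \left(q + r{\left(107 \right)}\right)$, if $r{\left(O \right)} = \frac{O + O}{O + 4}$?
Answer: $- \frac{5835367331}{37} \approx -1.5771 \cdot 10^{8}$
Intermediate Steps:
$r{\left(O \right)} = \frac{2 O}{4 + O}$
$K{\left(J \right)} = 49$ ($K{\left(J \right)} = \left(-7\right)^{2} = 49$)
$q = 7065$ ($q = 49 - -7016 = 49 + 7016 = 7065$)
$\left(-13764 - 8553\right) \left(q + r{\left(107 \right)}\right) = \left(-13764 - 8553\right) \left(7065 + 2 \cdot 107 \frac{1}{4 + 107}\right) = - 22317 \left(7065 + 2 \cdot 107 \cdot \frac{1}{111}\right) = - 22317 \left(7065 + \frac{214}{111}\right) = \left(-22317\right) \frac{784429}{111} = - \frac{5835367331}{37}$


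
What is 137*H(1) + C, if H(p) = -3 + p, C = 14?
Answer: -260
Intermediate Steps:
137*H(1) + C = 137*(-3 + 1) + 14 = 137*(-2) + 14 = -274 + 14 = -260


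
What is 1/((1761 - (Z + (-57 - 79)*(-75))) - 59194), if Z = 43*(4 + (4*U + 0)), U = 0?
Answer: -1/67805 ≈ -1.4748e-5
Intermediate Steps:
Z = 172 (Z = 43*(4 + (4*0 + 0)) = 43*(4 + (0 + 0)) = 43*(4 + 0) = 43*4 = 172)
1/((1761 - (Z + (-57 - 79)*(-75))) - 59194) = 1/((1761 - (172 + (-57 - 79)*(-75))) - 59194) = 1/((1761 - (172 - 136*(-75))) - 59194) = 1/((1761 - (172 + 10200)) - 59194) = 1/((1761 - 1*10372) - 59194) = 1/((1761 - 10372) - 59194) = 1/(-8611 - 59194) = 1/(-67805) = -1/67805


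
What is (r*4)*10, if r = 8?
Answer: 320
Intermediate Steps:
(r*4)*10 = (8*4)*10 = 32*10 = 320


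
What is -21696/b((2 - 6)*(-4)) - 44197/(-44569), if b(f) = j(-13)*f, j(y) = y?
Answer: 61010125/579397 ≈ 105.30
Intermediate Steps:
b(f) = -13*f
-21696/b((2 - 6)*(-4)) - 44197/(-44569) = -21696*1/(52*(2 - 6)) - 44197/(-44569) = -21696/((-(-52)*(-4))) - 44197*(-1/44569) = -21696/((-13*16)) + 44197/44569 = -21696/(-208) + 44197/44569 = -21696*(-1/208) + 44197/44569 = 1356/13 + 44197/44569 = 61010125/579397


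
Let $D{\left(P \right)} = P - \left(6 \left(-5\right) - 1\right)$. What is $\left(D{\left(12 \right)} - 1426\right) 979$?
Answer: $-1353957$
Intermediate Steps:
$D{\left(P \right)} = 31 + P$ ($D{\left(P \right)} = P - \left(-30 - 1\right) = P - -31 = P + 31 = 31 + P$)
$\left(D{\left(12 \right)} - 1426\right) 979 = \left(\left(31 + 12\right) - 1426\right) 979 = \left(43 - 1426\right) 979 = \left(-1383\right) 979 = -1353957$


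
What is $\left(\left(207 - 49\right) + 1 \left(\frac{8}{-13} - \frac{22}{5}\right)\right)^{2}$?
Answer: $\frac{98883136}{4225} \approx 23404.0$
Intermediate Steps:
$\left(\left(207 - 49\right) + 1 \left(\frac{8}{-13} - \frac{22}{5}\right)\right)^{2} = \left(\left(207 - 49\right) + 1 \left(8 \left(- \frac{1}{13}\right) - \frac{22}{5}\right)\right)^{2} = \left(158 + 1 \left(- \frac{8}{13} - \frac{22}{5}\right)\right)^{2} = \left(158 + 1 \left(- \frac{326}{65}\right)\right)^{2} = \left(158 - \frac{326}{65}\right)^{2} = \left(\frac{9944}{65}\right)^{2} = \frac{98883136}{4225}$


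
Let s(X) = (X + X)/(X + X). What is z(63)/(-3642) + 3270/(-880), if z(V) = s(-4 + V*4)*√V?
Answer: -327/88 - √7/1214 ≈ -3.7181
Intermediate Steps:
s(X) = 1 (s(X) = (2*X)/((2*X)) = (2*X)*(1/(2*X)) = 1)
z(V) = √V (z(V) = 1*√V = √V)
z(63)/(-3642) + 3270/(-880) = √63/(-3642) + 3270/(-880) = (3*√7)*(-1/3642) + 3270*(-1/880) = -√7/1214 - 327/88 = -327/88 - √7/1214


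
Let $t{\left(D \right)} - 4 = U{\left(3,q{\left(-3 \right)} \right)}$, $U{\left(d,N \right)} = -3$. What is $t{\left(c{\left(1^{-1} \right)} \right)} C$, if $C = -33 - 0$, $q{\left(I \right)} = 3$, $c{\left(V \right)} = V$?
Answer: $-33$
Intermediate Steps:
$C = -33$ ($C = -33 + 0 = -33$)
$t{\left(D \right)} = 1$ ($t{\left(D \right)} = 4 - 3 = 1$)
$t{\left(c{\left(1^{-1} \right)} \right)} C = 1 \left(-33\right) = -33$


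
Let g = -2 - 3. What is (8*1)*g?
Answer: -40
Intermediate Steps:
g = -5
(8*1)*g = (8*1)*(-5) = 8*(-5) = -40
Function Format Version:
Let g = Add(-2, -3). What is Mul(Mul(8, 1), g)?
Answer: -40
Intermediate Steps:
g = -5
Mul(Mul(8, 1), g) = Mul(Mul(8, 1), -5) = Mul(8, -5) = -40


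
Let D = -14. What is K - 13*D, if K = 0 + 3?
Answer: 185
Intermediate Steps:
K = 3
K - 13*D = 3 - 13*(-14) = 3 + 182 = 185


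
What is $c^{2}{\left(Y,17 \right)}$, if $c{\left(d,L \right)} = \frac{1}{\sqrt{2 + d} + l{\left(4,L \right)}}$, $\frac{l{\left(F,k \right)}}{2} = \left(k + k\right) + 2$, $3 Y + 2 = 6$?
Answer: $\frac{9}{\left(216 + \sqrt{30}\right)^{2}} \approx 0.00018348$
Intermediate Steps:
$Y = \frac{4}{3}$ ($Y = - \frac{2}{3} + \frac{1}{3} \cdot 6 = - \frac{2}{3} + 2 = \frac{4}{3} \approx 1.3333$)
$l{\left(F,k \right)} = 4 + 4 k$ ($l{\left(F,k \right)} = 2 \left(\left(k + k\right) + 2\right) = 2 \left(2 k + 2\right) = 2 \left(2 + 2 k\right) = 4 + 4 k$)
$c{\left(d,L \right)} = \frac{1}{4 + \sqrt{2 + d} + 4 L}$ ($c{\left(d,L \right)} = \frac{1}{\sqrt{2 + d} + \left(4 + 4 L\right)} = \frac{1}{4 + \sqrt{2 + d} + 4 L}$)
$c^{2}{\left(Y,17 \right)} = \left(\frac{1}{4 + \sqrt{2 + \frac{4}{3}} + 4 \cdot 17}\right)^{2} = \left(\frac{1}{4 + \sqrt{\frac{10}{3}} + 68}\right)^{2} = \left(\frac{1}{4 + \frac{\sqrt{30}}{3} + 68}\right)^{2} = \left(\frac{1}{72 + \frac{\sqrt{30}}{3}}\right)^{2} = \frac{1}{\left(72 + \frac{\sqrt{30}}{3}\right)^{2}}$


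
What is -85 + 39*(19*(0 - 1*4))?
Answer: -3049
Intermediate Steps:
-85 + 39*(19*(0 - 1*4)) = -85 + 39*(19*(0 - 4)) = -85 + 39*(19*(-4)) = -85 + 39*(-76) = -85 - 2964 = -3049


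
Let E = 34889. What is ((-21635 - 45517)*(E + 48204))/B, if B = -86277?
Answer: 1859953712/28759 ≈ 64674.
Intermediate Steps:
((-21635 - 45517)*(E + 48204))/B = ((-21635 - 45517)*(34889 + 48204))/(-86277) = -67152*83093*(-1/86277) = -5579861136*(-1/86277) = 1859953712/28759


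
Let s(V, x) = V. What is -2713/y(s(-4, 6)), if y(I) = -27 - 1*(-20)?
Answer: 2713/7 ≈ 387.57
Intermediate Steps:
y(I) = -7 (y(I) = -27 + 20 = -7)
-2713/y(s(-4, 6)) = -2713/(-7) = -2713*(-⅐) = 2713/7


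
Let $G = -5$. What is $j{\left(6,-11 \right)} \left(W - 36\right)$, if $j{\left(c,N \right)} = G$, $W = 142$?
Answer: $-530$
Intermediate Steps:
$j{\left(c,N \right)} = -5$
$j{\left(6,-11 \right)} \left(W - 36\right) = - 5 \left(142 - 36\right) = \left(-5\right) 106 = -530$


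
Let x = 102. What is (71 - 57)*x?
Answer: 1428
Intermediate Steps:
(71 - 57)*x = (71 - 57)*102 = 14*102 = 1428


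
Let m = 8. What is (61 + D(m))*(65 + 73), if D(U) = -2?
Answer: 8142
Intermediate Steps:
(61 + D(m))*(65 + 73) = (61 - 2)*(65 + 73) = 59*138 = 8142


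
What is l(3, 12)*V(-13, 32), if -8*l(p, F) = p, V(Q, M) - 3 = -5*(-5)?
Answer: -21/2 ≈ -10.500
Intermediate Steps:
V(Q, M) = 28 (V(Q, M) = 3 - 5*(-5) = 3 + 25 = 28)
l(p, F) = -p/8
l(3, 12)*V(-13, 32) = -⅛*3*28 = -3/8*28 = -21/2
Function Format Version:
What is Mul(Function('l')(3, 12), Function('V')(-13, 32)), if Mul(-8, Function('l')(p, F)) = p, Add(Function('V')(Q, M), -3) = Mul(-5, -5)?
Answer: Rational(-21, 2) ≈ -10.500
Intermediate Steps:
Function('V')(Q, M) = 28 (Function('V')(Q, M) = Add(3, Mul(-5, -5)) = Add(3, 25) = 28)
Function('l')(p, F) = Mul(Rational(-1, 8), p)
Mul(Function('l')(3, 12), Function('V')(-13, 32)) = Mul(Mul(Rational(-1, 8), 3), 28) = Mul(Rational(-3, 8), 28) = Rational(-21, 2)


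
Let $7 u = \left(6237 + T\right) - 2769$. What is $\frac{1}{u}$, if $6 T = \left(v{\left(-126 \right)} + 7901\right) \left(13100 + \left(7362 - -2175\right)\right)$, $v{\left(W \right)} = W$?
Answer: $\frac{42}{176023483} \approx 2.386 \cdot 10^{-7}$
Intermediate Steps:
$T = \frac{176002675}{6}$ ($T = \frac{\left(-126 + 7901\right) \left(13100 + \left(7362 - -2175\right)\right)}{6} = \frac{7775 \left(13100 + \left(7362 + 2175\right)\right)}{6} = \frac{7775 \left(13100 + 9537\right)}{6} = \frac{7775 \cdot 22637}{6} = \frac{1}{6} \cdot 176002675 = \frac{176002675}{6} \approx 2.9334 \cdot 10^{7}$)
$u = \frac{176023483}{42}$ ($u = \frac{\left(6237 + \frac{176002675}{6}\right) - 2769}{7} = \frac{\frac{176040097}{6} - 2769}{7} = \frac{1}{7} \cdot \frac{176023483}{6} = \frac{176023483}{42} \approx 4.191 \cdot 10^{6}$)
$\frac{1}{u} = \frac{1}{\frac{176023483}{42}} = \frac{42}{176023483}$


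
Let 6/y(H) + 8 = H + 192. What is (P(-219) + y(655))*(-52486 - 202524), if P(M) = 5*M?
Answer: 234277431990/839 ≈ 2.7923e+8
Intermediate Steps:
y(H) = 6/(184 + H) (y(H) = 6/(-8 + (H + 192)) = 6/(-8 + (192 + H)) = 6/(184 + H))
(P(-219) + y(655))*(-52486 - 202524) = (5*(-219) + 6/(184 + 655))*(-52486 - 202524) = (-1095 + 6/839)*(-255010) = -918699/839*(-255010) = 234277431990/839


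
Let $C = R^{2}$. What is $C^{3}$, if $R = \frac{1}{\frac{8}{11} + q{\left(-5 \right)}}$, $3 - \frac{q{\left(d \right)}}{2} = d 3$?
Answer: $\frac{1771561}{4347986536861696} \approx 4.0744 \cdot 10^{-10}$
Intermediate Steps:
$q{\left(d \right)} = 6 - 6 d$ ($q{\left(d \right)} = 6 - 2 d 3 = 6 - 2 \cdot 3 d = 6 - 6 d$)
$R = \frac{11}{404}$ ($R = \frac{1}{\frac{8}{11} + \left(6 - -30\right)} = \frac{1}{8 \cdot \frac{1}{11} + \left(6 + 30\right)} = \frac{1}{\frac{8}{11} + 36} = \frac{1}{\frac{404}{11}} = \frac{11}{404} \approx 0.027228$)
$C = \frac{121}{163216}$ ($C = \left(\frac{11}{404}\right)^{2} = \frac{121}{163216} \approx 0.00074135$)
$C^{3} = \left(\frac{121}{163216}\right)^{3} = \frac{1771561}{4347986536861696}$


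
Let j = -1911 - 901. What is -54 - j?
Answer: 2758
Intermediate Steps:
j = -2812
-54 - j = -54 - 1*(-2812) = -54 + 2812 = 2758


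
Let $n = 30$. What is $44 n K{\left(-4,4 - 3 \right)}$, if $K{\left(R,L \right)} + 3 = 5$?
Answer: $2640$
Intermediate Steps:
$K{\left(R,L \right)} = 2$ ($K{\left(R,L \right)} = -3 + 5 = 2$)
$44 n K{\left(-4,4 - 3 \right)} = 44 \cdot 30 \cdot 2 = 1320 \cdot 2 = 2640$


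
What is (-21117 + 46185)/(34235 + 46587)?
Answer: 12534/40411 ≈ 0.31016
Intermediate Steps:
(-21117 + 46185)/(34235 + 46587) = 25068/80822 = 25068*(1/80822) = 12534/40411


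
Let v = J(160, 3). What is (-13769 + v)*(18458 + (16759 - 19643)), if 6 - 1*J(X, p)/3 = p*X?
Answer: -236584634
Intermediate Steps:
J(X, p) = 18 - 3*X*p (J(X, p) = 18 - 3*p*X = 18 - 3*X*p)
v = -1422 (v = 18 - 3*160*3 = 18 - 1440 = -1422)
(-13769 + v)*(18458 + (16759 - 19643)) = (-13769 - 1422)*(18458 + (16759 - 19643)) = -15191*(18458 - 2884) = -15191*15574 = -236584634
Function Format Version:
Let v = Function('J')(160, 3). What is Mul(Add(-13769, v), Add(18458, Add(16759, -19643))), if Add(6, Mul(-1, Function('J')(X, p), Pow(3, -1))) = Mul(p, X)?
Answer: -236584634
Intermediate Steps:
Function('J')(X, p) = Add(18, Mul(-3, X, p)) (Function('J')(X, p) = Add(18, Mul(-3, Mul(p, X))) = Add(18, Mul(-3, Mul(X, p))) = Add(18, Mul(-3, X, p)))
v = -1422 (v = Add(18, Mul(-3, 160, 3)) = Add(18, -1440) = -1422)
Mul(Add(-13769, v), Add(18458, Add(16759, -19643))) = Mul(Add(-13769, -1422), Add(18458, Add(16759, -19643))) = Mul(-15191, Add(18458, -2884)) = Mul(-15191, 15574) = -236584634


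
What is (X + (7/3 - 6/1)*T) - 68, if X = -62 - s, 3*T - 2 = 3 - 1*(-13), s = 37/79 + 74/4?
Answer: -27013/158 ≈ -170.97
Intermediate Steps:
s = 2997/158 (s = 37*(1/79) + 74*(1/4) = 37/79 + 37/2 = 2997/158 ≈ 18.968)
T = 6 (T = 2/3 + (3 - 1*(-13))/3 = 2/3 + (3 + 13)/3 = 2/3 + (1/3)*16 = 2/3 + 16/3 = 6)
X = -12793/158 (X = -62 - 1*2997/158 = -62 - 2997/158 = -12793/158 ≈ -80.968)
(X + (7/3 - 6/1)*T) - 68 = (-12793/158 + (7/3 - 6/1)*6) - 68 = (-12793/158 + (7*(1/3) - 6*1)*6) - 68 = (-12793/158 + (7/3 - 6)*6) - 68 = (-12793/158 - 11/3*6) - 68 = (-12793/158 - 22) - 68 = -16269/158 - 68 = -27013/158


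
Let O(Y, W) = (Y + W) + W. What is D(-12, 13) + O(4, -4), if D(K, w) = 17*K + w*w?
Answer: -39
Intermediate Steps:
O(Y, W) = Y + 2*W (O(Y, W) = (W + Y) + W = Y + 2*W)
D(K, w) = w**2 + 17*K (D(K, w) = 17*K + w**2 = w**2 + 17*K)
D(-12, 13) + O(4, -4) = (13**2 + 17*(-12)) + (4 + 2*(-4)) = (169 - 204) + (4 - 8) = -35 - 4 = -39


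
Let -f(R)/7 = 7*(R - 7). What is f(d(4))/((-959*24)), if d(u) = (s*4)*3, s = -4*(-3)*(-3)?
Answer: -3073/3288 ≈ -0.93461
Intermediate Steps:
s = -36 (s = 12*(-3) = -36)
d(u) = -432 (d(u) = -36*4*3 = -144*3 = -432)
f(R) = 343 - 49*R (f(R) = -49*(R - 7) = -49*(-7 + R) = -7*(-49 + 7*R) = 343 - 49*R)
f(d(4))/((-959*24)) = (343 - 49*(-432))/((-959*24)) = (343 + 21168)/(-23016) = 21511*(-1/23016) = -3073/3288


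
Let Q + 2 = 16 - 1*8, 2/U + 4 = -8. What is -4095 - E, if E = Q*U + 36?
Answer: -4130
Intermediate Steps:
U = -⅙ (U = 2/(-4 - 8) = 2/(-12) = 2*(-1/12) = -⅙ ≈ -0.16667)
Q = 6 (Q = -2 + (16 - 1*8) = -2 + (16 - 8) = -2 + 8 = 6)
E = 35 (E = 6*(-⅙) + 36 = -1 + 36 = 35)
-4095 - E = -4095 - 1*35 = -4095 - 35 = -4130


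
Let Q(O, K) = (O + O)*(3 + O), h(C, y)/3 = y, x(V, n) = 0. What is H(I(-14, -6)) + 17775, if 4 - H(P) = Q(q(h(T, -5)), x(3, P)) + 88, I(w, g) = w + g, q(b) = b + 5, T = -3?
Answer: 17551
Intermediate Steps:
h(C, y) = 3*y
q(b) = 5 + b
Q(O, K) = 2*O*(3 + O) (Q(O, K) = (2*O)*(3 + O) = 2*O*(3 + O))
I(w, g) = g + w
H(P) = -224 (H(P) = 4 - (2*(5 + 3*(-5))*(3 + (5 + 3*(-5))) + 88) = 4 - (2*(5 - 15)*(3 + (5 - 15)) + 88) = 4 - (2*(-10)*(3 - 10) + 88) = 4 - (2*(-10)*(-7) + 88) = 4 - (140 + 88) = 4 - 1*228 = 4 - 228 = -224)
H(I(-14, -6)) + 17775 = -224 + 17775 = 17551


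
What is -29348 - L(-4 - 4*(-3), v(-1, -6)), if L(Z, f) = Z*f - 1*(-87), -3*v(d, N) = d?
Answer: -88313/3 ≈ -29438.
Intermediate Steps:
v(d, N) = -d/3
L(Z, f) = 87 + Z*f (L(Z, f) = Z*f + 87 = 87 + Z*f)
-29348 - L(-4 - 4*(-3), v(-1, -6)) = -29348 - (87 + (-4 - 4*(-3))*(-⅓*(-1))) = -29348 - (87 + (-4 + 12)*(⅓)) = -29348 - (87 + 8*(⅓)) = -29348 - (87 + 8/3) = -29348 - 1*269/3 = -29348 - 269/3 = -88313/3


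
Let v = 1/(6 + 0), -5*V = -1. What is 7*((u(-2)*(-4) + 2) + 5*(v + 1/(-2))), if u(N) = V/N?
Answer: 77/15 ≈ 5.1333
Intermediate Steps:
V = ⅕ (V = -⅕*(-1) = ⅕ ≈ 0.20000)
u(N) = 1/(5*N)
v = ⅙ (v = 1/6 = ⅙ ≈ 0.16667)
7*((u(-2)*(-4) + 2) + 5*(v + 1/(-2))) = 7*((((⅕)/(-2))*(-4) + 2) + 5*(⅙ + 1/(-2))) = 7*((((⅕)*(-½))*(-4) + 2) + 5*(⅙ - ½)) = 7*((-⅒*(-4) + 2) + 5*(-⅓)) = 7*((⅖ + 2) - 5/3) = 7*(12/5 - 5/3) = 7*(11/15) = 77/15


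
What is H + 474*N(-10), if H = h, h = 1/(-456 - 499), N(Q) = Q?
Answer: -4526701/955 ≈ -4740.0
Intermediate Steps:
h = -1/955 (h = 1/(-955) = -1/955 ≈ -0.0010471)
H = -1/955 ≈ -0.0010471
H + 474*N(-10) = -1/955 + 474*(-10) = -1/955 - 4740 = -4526701/955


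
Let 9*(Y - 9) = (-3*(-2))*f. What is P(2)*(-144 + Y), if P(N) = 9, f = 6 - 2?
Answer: -1191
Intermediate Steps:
f = 4
Y = 35/3 (Y = 9 + (-3*(-2)*4)/9 = 9 + (6*4)/9 = 9 + (1/9)*24 = 9 + 8/3 = 35/3 ≈ 11.667)
P(2)*(-144 + Y) = 9*(-144 + 35/3) = 9*(-397/3) = -1191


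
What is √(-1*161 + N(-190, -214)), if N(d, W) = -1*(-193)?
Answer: 4*√2 ≈ 5.6569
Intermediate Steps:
N(d, W) = 193
√(-1*161 + N(-190, -214)) = √(-1*161 + 193) = √(-161 + 193) = √32 = 4*√2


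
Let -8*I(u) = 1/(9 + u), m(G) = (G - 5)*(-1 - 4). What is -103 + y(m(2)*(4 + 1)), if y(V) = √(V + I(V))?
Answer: -103 + √2116758/168 ≈ -94.340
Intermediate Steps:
m(G) = 25 - 5*G (m(G) = (-5 + G)*(-5) = 25 - 5*G)
I(u) = -1/(8*(9 + u))
y(V) = √(V - 1/(72 + 8*V))
-103 + y(m(2)*(4 + 1)) = -103 + √2*√(-1/(9 + (25 - 5*2)*(4 + 1)) + 8*((25 - 5*2)*(4 + 1)))/4 = -103 + √2*√(-1/(9 + (25 - 10)*5) + 8*((25 - 10)*5))/4 = -103 + √2*√(-1/(9 + 15*5) + 8*(15*5))/4 = -103 + √2*√(-1/(9 + 75) + 8*75)/4 = -103 + √2*√(-1/84 + 600)/4 = -103 + √2*√(50399/84)/4 = -103 + √2*(√1058379/42)/4 = -103 + √2116758/168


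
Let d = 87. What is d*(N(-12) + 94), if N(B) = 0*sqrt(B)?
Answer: 8178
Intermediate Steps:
N(B) = 0
d*(N(-12) + 94) = 87*(0 + 94) = 87*94 = 8178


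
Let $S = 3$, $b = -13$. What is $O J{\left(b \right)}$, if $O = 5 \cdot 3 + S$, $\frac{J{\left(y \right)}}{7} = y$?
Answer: $-1638$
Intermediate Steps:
$J{\left(y \right)} = 7 y$
$O = 18$ ($O = 5 \cdot 3 + 3 = 15 + 3 = 18$)
$O J{\left(b \right)} = 18 \cdot 7 \left(-13\right) = 18 \left(-91\right) = -1638$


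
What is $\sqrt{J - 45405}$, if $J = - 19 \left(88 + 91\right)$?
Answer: $i \sqrt{48806} \approx 220.92 i$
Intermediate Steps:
$J = -3401$ ($J = \left(-19\right) 179 = -3401$)
$\sqrt{J - 45405} = \sqrt{-3401 - 45405} = \sqrt{-48806} = i \sqrt{48806}$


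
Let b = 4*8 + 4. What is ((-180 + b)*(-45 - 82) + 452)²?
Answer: 351187600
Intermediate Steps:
b = 36 (b = 32 + 4 = 36)
((-180 + b)*(-45 - 82) + 452)² = ((-180 + 36)*(-45 - 82) + 452)² = (-144*(-127) + 452)² = (18288 + 452)² = 18740² = 351187600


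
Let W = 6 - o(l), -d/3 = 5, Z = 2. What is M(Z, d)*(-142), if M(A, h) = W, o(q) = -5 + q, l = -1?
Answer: -1704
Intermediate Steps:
d = -15 (d = -3*5 = -15)
W = 12 (W = 6 - (-5 - 1) = 6 - 1*(-6) = 6 + 6 = 12)
M(A, h) = 12
M(Z, d)*(-142) = 12*(-142) = -1704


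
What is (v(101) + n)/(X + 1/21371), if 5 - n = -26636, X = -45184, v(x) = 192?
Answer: -573448043/965627263 ≈ -0.59386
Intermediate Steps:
n = 26641 (n = 5 - 1*(-26636) = 5 + 26636 = 26641)
(v(101) + n)/(X + 1/21371) = (192 + 26641)/(-45184 + 1/21371) = 26833/(-45184 + 1/21371) = 26833/(-965627263/21371) = 26833*(-21371/965627263) = -573448043/965627263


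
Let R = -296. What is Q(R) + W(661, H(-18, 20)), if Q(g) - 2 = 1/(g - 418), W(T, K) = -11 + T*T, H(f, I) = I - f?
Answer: 311955167/714 ≈ 4.3691e+5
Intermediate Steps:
W(T, K) = -11 + T²
Q(g) = 2 + 1/(-418 + g) (Q(g) = 2 + 1/(g - 418) = 2 + 1/(-418 + g))
Q(R) + W(661, H(-18, 20)) = (-835 + 2*(-296))/(-418 - 296) + (-11 + 661²) = (-835 - 592)/(-714) + (-11 + 436921) = -1/714*(-1427) + 436910 = 1427/714 + 436910 = 311955167/714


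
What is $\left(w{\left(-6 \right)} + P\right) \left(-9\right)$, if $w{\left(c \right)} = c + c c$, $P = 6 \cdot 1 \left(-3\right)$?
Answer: $-108$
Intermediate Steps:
$P = -18$ ($P = 6 \left(-3\right) = -18$)
$w{\left(c \right)} = c + c^{2}$
$\left(w{\left(-6 \right)} + P\right) \left(-9\right) = \left(- 6 \left(1 - 6\right) - 18\right) \left(-9\right) = \left(\left(-6\right) \left(-5\right) - 18\right) \left(-9\right) = \left(30 - 18\right) \left(-9\right) = 12 \left(-9\right) = -108$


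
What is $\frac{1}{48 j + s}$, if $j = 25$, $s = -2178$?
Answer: $- \frac{1}{978} \approx -0.0010225$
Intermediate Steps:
$\frac{1}{48 j + s} = \frac{1}{48 \cdot 25 - 2178} = \frac{1}{1200 - 2178} = \frac{1}{-978} = - \frac{1}{978}$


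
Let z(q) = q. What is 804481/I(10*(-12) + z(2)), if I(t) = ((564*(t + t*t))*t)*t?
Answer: 804481/108420395616 ≈ 7.4200e-6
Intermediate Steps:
I(t) = t²*(564*t + 564*t²) (I(t) = ((564*(t + t²))*t)*t = ((564*t + 564*t²)*t)*t = (t*(564*t + 564*t²))*t = t²*(564*t + 564*t²))
804481/I(10*(-12) + z(2)) = 804481/((564*(10*(-12) + 2)³*(1 + (10*(-12) + 2)))) = 804481/((564*(-120 + 2)³*(1 + (-120 + 2)))) = 804481/((564*(-118)³*(1 - 118))) = 804481/((564*(-1643032)*(-117))) = 804481/108420395616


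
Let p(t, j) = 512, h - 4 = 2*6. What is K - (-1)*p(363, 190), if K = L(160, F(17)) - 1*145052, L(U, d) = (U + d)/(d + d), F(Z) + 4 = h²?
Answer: -18211937/126 ≈ -1.4454e+5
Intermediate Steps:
h = 16 (h = 4 + 2*6 = 4 + 12 = 16)
F(Z) = 252 (F(Z) = -4 + 16² = -4 + 256 = 252)
L(U, d) = (U + d)/(2*d) (L(U, d) = (U + d)/((2*d)) = (U + d)*(1/(2*d)) = (U + d)/(2*d))
K = -18276449/126 (K = (½)*(160 + 252)/252 - 1*145052 = (½)*(1/252)*412 - 145052 = 103/126 - 145052 = -18276449/126 ≈ -1.4505e+5)
K - (-1)*p(363, 190) = -18276449/126 - (-1)*512 = -18276449/126 - 1*(-512) = -18276449/126 + 512 = -18211937/126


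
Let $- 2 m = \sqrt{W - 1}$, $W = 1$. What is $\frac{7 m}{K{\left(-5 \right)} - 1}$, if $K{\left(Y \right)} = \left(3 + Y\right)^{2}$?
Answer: $0$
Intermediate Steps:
$m = 0$ ($m = - \frac{\sqrt{1 - 1}}{2} = - \frac{\sqrt{0}}{2} = \left(- \frac{1}{2}\right) 0 = 0$)
$\frac{7 m}{K{\left(-5 \right)} - 1} = \frac{7 \cdot 0}{\left(3 - 5\right)^{2} - 1} = \frac{0}{\left(-2\right)^{2} - 1} = \frac{0}{4 - 1} = \frac{0}{3} = 0 \cdot \frac{1}{3} = 0$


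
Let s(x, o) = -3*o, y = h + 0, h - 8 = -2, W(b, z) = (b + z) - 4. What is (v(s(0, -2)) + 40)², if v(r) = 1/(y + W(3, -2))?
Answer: 14641/9 ≈ 1626.8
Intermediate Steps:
W(b, z) = -4 + b + z
h = 6 (h = 8 - 2 = 6)
y = 6 (y = 6 + 0 = 6)
v(r) = ⅓ (v(r) = 1/(6 + (-4 + 3 - 2)) = 1/(6 - 3) = 1/3 = ⅓)
(v(s(0, -2)) + 40)² = (⅓ + 40)² = (121/3)² = 14641/9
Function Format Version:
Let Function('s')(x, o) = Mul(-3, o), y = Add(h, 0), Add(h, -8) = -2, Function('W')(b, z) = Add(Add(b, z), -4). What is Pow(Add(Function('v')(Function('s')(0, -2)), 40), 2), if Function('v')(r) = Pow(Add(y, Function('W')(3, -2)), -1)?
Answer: Rational(14641, 9) ≈ 1626.8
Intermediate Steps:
Function('W')(b, z) = Add(-4, b, z)
h = 6 (h = Add(8, -2) = 6)
y = 6 (y = Add(6, 0) = 6)
Function('v')(r) = Rational(1, 3) (Function('v')(r) = Pow(Add(6, Add(-4, 3, -2)), -1) = Pow(Add(6, -3), -1) = Pow(3, -1) = Rational(1, 3))
Pow(Add(Function('v')(Function('s')(0, -2)), 40), 2) = Pow(Add(Rational(1, 3), 40), 2) = Pow(Rational(121, 3), 2) = Rational(14641, 9)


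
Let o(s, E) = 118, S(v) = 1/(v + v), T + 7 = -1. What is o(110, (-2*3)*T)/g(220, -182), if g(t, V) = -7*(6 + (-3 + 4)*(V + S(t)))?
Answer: 51920/542073 ≈ 0.095780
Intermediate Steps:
T = -8 (T = -7 - 1 = -8)
S(v) = 1/(2*v)
g(t, V) = -42 - 7*V - 7/(2*t) (g(t, V) = -7*(6 + (-3 + 4)*(V + 1/(2*t))) = -7*(6 + 1*(V + 1/(2*t))) = -7*(6 + (V + 1/(2*t))) = -7*(6 + V + 1/(2*t)) = -42 - 7*V - 7/(2*t))
o(110, (-2*3)*T)/g(220, -182) = 118/(-42 - 7*(-182) - 7/2/220) = 118/(-42 + 1274 - 7/2*1/220) = 118/(-42 + 1274 - 7/440) = 118/(542073/440) = 118*(440/542073) = 51920/542073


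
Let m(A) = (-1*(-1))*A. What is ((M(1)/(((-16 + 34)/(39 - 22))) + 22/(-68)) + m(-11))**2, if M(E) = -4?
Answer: 21353641/93636 ≈ 228.05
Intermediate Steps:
m(A) = A (m(A) = 1*A = A)
((M(1)/(((-16 + 34)/(39 - 22))) + 22/(-68)) + m(-11))**2 = ((-4*(39 - 22)/(-16 + 34) + 22/(-68)) - 11)**2 = ((-4/(18/17) + 22*(-1/68)) - 11)**2 = ((-4/(18*(1/17)) - 11/34) - 11)**2 = ((-4/18/17 - 11/34) - 11)**2 = ((-4*17/18 - 11/34) - 11)**2 = ((-34/9 - 11/34) - 11)**2 = (-1255/306 - 11)**2 = (-4621/306)**2 = 21353641/93636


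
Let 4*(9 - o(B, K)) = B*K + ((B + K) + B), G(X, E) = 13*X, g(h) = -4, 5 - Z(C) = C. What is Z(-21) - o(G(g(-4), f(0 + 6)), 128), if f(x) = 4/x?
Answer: -1641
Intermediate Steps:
Z(C) = 5 - C
o(B, K) = 9 - B/2 - K/4 - B*K/4 (o(B, K) = 9 - (B*K + ((B + K) + B))/4 = 9 - (B*K + (K + 2*B))/4 = 9 - (K + 2*B + B*K)/4 = 9 + (-B/2 - K/4 - B*K/4) = 9 - B/2 - K/4 - B*K/4)
Z(-21) - o(G(g(-4), f(0 + 6)), 128) = (5 - 1*(-21)) - (9 - 13*(-4)/2 - 1/4*128 - 1/4*13*(-4)*128) = (5 + 21) - (9 - 1/2*(-52) - 32 - 1/4*(-52)*128) = 26 - (9 + 26 - 32 + 1664) = 26 - 1*1667 = 26 - 1667 = -1641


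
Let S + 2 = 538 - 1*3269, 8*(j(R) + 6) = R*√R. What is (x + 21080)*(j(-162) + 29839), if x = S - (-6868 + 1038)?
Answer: 721272441 - 17625033*I*√2/4 ≈ 7.2127e+8 - 6.2314e+6*I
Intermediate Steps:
j(R) = -6 + R^(3/2)/8 (j(R) = -6 + (R*√R)/8 = -6 + R^(3/2)/8)
S = -2733 (S = -2 + (538 - 1*3269) = -2 + (538 - 3269) = -2 - 2731 = -2733)
x = 3097 (x = -2733 - (-6868 + 1038) = -2733 - 1*(-5830) = -2733 + 5830 = 3097)
(x + 21080)*(j(-162) + 29839) = (3097 + 21080)*((-6 + (-162)^(3/2)/8) + 29839) = 24177*((-6 + (-1458*I*√2)/8) + 29839) = 24177*((-6 - 729*I*√2/4) + 29839) = 24177*(29833 - 729*I*√2/4) = 721272441 - 17625033*I*√2/4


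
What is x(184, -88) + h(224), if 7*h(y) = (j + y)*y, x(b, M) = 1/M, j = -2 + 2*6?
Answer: 658943/88 ≈ 7488.0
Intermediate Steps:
j = 10 (j = -2 + 12 = 10)
h(y) = y*(10 + y)/7 (h(y) = ((10 + y)*y)/7 = (y*(10 + y))/7 = y*(10 + y)/7)
x(184, -88) + h(224) = 1/(-88) + (⅐)*224*(10 + 224) = -1/88 + (⅐)*224*234 = -1/88 + 7488 = 658943/88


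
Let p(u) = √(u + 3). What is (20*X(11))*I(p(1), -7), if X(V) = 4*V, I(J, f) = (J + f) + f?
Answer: -10560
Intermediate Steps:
p(u) = √(3 + u)
I(J, f) = J + 2*f
(20*X(11))*I(p(1), -7) = (20*(4*11))*(√(3 + 1) + 2*(-7)) = (20*44)*(√4 - 14) = 880*(2 - 14) = 880*(-12) = -10560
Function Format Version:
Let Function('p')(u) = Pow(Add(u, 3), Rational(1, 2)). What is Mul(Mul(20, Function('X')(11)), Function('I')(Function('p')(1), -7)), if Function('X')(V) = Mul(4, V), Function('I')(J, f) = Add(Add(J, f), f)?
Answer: -10560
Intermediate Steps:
Function('p')(u) = Pow(Add(3, u), Rational(1, 2))
Function('I')(J, f) = Add(J, Mul(2, f))
Mul(Mul(20, Function('X')(11)), Function('I')(Function('p')(1), -7)) = Mul(Mul(20, Mul(4, 11)), Add(Pow(Add(3, 1), Rational(1, 2)), Mul(2, -7))) = Mul(Mul(20, 44), Add(Pow(4, Rational(1, 2)), -14)) = Mul(880, Add(2, -14)) = Mul(880, -12) = -10560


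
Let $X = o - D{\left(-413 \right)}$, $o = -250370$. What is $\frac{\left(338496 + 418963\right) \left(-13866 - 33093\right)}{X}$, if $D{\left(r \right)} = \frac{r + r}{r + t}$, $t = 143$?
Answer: $\frac{208777600845}{1469581} \approx 1.4207 \cdot 10^{5}$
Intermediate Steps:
$D{\left(r \right)} = \frac{2 r}{143 + r}$ ($D{\left(r \right)} = \frac{r + r}{r + 143} = \frac{2 r}{143 + r}$)
$X = - \frac{33800363}{135}$ ($X = -250370 - 2 \left(-413\right) \frac{1}{143 - 413} = -250370 - 2 \left(-413\right) \frac{1}{-270} = -250370 - 2 \left(-413\right) \left(- \frac{1}{270}\right) = -250370 - \frac{413}{135} = - \frac{33800363}{135} \approx -2.5037 \cdot 10^{5}$)
$\frac{\left(338496 + 418963\right) \left(-13866 - 33093\right)}{X} = \frac{\left(338496 + 418963\right) \left(-13866 - 33093\right)}{- \frac{33800363}{135}} = 757459 \left(-46959\right) \left(- \frac{135}{33800363}\right) = \left(-35569517181\right) \left(- \frac{135}{33800363}\right) = \frac{208777600845}{1469581}$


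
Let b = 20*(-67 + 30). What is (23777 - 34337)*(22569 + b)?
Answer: -230514240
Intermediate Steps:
b = -740 (b = 20*(-37) = -740)
(23777 - 34337)*(22569 + b) = (23777 - 34337)*(22569 - 740) = -10560*21829 = -230514240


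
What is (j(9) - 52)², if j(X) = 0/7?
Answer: 2704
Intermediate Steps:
j(X) = 0 (j(X) = 0*(⅐) = 0)
(j(9) - 52)² = (0 - 52)² = (-52)² = 2704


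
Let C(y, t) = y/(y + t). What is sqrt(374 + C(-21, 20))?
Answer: sqrt(395) ≈ 19.875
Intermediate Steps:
C(y, t) = y/(t + y)
sqrt(374 + C(-21, 20)) = sqrt(374 - 21/(20 - 21)) = sqrt(374 - 21/(-1)) = sqrt(374 - 21*(-1)) = sqrt(374 + 21) = sqrt(395)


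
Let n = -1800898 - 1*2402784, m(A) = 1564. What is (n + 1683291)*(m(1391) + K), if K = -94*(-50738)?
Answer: -12024624155976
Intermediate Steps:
K = 4769372
n = -4203682 (n = -1800898 - 2402784 = -4203682)
(n + 1683291)*(m(1391) + K) = (-4203682 + 1683291)*(1564 + 4769372) = -2520391*4770936 = -12024624155976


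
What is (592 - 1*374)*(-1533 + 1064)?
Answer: -102242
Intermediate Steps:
(592 - 1*374)*(-1533 + 1064) = (592 - 374)*(-469) = 218*(-469) = -102242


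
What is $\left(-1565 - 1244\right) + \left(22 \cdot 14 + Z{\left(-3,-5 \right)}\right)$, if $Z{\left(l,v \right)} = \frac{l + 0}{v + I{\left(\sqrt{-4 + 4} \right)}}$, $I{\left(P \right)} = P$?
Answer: $- \frac{12502}{5} \approx -2500.4$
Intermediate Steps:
$Z{\left(l,v \right)} = \frac{l}{v}$ ($Z{\left(l,v \right)} = \frac{l + 0}{v + \sqrt{-4 + 4}} = \frac{l}{v + \sqrt{0}} = \frac{l}{v + 0} = \frac{l}{v}$)
$\left(-1565 - 1244\right) + \left(22 \cdot 14 + Z{\left(-3,-5 \right)}\right) = \left(-1565 - 1244\right) + \left(22 \cdot 14 - \frac{3}{-5}\right) = -2809 + \left(308 - - \frac{3}{5}\right) = -2809 + \left(308 + \frac{3}{5}\right) = -2809 + \frac{1543}{5} = - \frac{12502}{5}$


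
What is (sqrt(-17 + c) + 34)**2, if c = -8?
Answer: 1131 + 340*I ≈ 1131.0 + 340.0*I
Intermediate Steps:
(sqrt(-17 + c) + 34)**2 = (sqrt(-17 - 8) + 34)**2 = (sqrt(-25) + 34)**2 = (5*I + 34)**2 = (34 + 5*I)**2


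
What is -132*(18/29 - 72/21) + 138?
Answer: 103254/203 ≈ 508.64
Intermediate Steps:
-132*(18/29 - 72/21) + 138 = -132*(18*(1/29) - 72*1/21) + 138 = -132*(18/29 - 24/7) + 138 = -132*(-570/203) + 138 = 75240/203 + 138 = 103254/203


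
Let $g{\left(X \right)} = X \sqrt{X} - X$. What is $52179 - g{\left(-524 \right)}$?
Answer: $51655 + 1048 i \sqrt{131} \approx 51655.0 + 11995.0 i$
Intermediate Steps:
$g{\left(X \right)} = X^{\frac{3}{2}} - X$
$52179 - g{\left(-524 \right)} = 52179 - \left(\left(-524\right)^{\frac{3}{2}} - -524\right) = 52179 - \left(- 1048 i \sqrt{131} + 524\right) = 52179 - \left(524 - 1048 i \sqrt{131}\right) = 51655 + 1048 i \sqrt{131}$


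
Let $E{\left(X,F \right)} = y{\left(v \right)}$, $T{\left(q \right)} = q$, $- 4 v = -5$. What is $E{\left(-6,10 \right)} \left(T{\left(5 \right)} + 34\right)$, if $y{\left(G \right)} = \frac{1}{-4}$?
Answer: $- \frac{39}{4} \approx -9.75$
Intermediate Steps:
$v = \frac{5}{4}$ ($v = \left(- \frac{1}{4}\right) \left(-5\right) = \frac{5}{4} \approx 1.25$)
$y{\left(G \right)} = - \frac{1}{4}$
$E{\left(X,F \right)} = - \frac{1}{4}$
$E{\left(-6,10 \right)} \left(T{\left(5 \right)} + 34\right) = - \frac{5 + 34}{4} = \left(- \frac{1}{4}\right) 39 = - \frac{39}{4}$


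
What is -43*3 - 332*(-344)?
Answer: 114079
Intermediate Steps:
-43*3 - 332*(-344) = -129 + 114208 = 114079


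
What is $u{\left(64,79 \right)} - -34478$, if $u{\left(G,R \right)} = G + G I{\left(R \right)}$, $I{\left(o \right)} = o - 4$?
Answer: $39342$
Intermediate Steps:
$I{\left(o \right)} = -4 + o$ ($I{\left(o \right)} = o - 4 = -4 + o$)
$u{\left(G,R \right)} = G + G \left(-4 + R\right)$
$u{\left(64,79 \right)} - -34478 = 64 \left(-3 + 79\right) - -34478 = 64 \cdot 76 + 34478 = 4864 + 34478 = 39342$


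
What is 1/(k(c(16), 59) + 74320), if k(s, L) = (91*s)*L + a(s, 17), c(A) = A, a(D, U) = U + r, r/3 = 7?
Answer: 1/160262 ≈ 6.2398e-6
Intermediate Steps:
r = 21 (r = 3*7 = 21)
a(D, U) = 21 + U (a(D, U) = U + 21 = 21 + U)
k(s, L) = 38 + 91*L*s (k(s, L) = (91*s)*L + (21 + 17) = 91*L*s + 38 = 38 + 91*L*s)
1/(k(c(16), 59) + 74320) = 1/((38 + 91*59*16) + 74320) = 1/((38 + 85904) + 74320) = 1/(85942 + 74320) = 1/160262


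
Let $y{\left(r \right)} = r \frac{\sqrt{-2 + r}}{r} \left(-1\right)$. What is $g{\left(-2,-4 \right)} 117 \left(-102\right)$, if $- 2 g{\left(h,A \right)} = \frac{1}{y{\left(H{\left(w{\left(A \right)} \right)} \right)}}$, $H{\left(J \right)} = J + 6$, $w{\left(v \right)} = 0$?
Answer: $- \frac{5967}{2} \approx -2983.5$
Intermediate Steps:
$H{\left(J \right)} = 6 + J$
$y{\left(r \right)} = - \sqrt{-2 + r}$ ($y{\left(r \right)} = r \frac{\sqrt{-2 + r}}{r} \left(-1\right) = \sqrt{-2 + r} \left(-1\right) = - \sqrt{-2 + r}$)
$g{\left(h,A \right)} = \frac{1}{4}$ ($g{\left(h,A \right)} = - \frac{1}{2 \left(- \sqrt{-2 + \left(6 + 0\right)}\right)} = - \frac{1}{2 \left(- \sqrt{-2 + 6}\right)} = - \frac{1}{2 \left(- \sqrt{4}\right)} = - \frac{1}{2 \left(\left(-1\right) 2\right)} = - \frac{1}{2 \left(-2\right)} = \left(- \frac{1}{2}\right) \left(- \frac{1}{2}\right) = \frac{1}{4}$)
$g{\left(-2,-4 \right)} 117 \left(-102\right) = \frac{1}{4} \cdot 117 \left(-102\right) = \frac{117}{4} \left(-102\right) = - \frac{5967}{2}$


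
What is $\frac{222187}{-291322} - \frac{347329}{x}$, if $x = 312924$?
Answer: $- \frac{85356111863}{45580822764} \approx -1.8726$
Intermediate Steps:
$\frac{222187}{-291322} - \frac{347329}{x} = \frac{222187}{-291322} - \frac{347329}{312924} = 222187 \left(- \frac{1}{291322}\right) - \frac{347329}{312924} = - \frac{222187}{291322} - \frac{347329}{312924} = - \frac{85356111863}{45580822764}$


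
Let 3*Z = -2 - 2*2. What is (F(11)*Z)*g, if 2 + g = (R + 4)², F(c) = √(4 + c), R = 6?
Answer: -196*√15 ≈ -759.10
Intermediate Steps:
Z = -2 (Z = (-2 - 2*2)/3 = (-2 - 4)/3 = (⅓)*(-6) = -2)
g = 98 (g = -2 + (6 + 4)² = -2 + 10² = -2 + 100 = 98)
(F(11)*Z)*g = (√(4 + 11)*(-2))*98 = (√15*(-2))*98 = -2*√15*98 = -196*√15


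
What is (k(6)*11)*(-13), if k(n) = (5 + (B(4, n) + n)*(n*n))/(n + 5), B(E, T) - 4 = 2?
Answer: -5681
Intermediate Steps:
B(E, T) = 6 (B(E, T) = 4 + 2 = 6)
k(n) = (5 + n²*(6 + n))/(5 + n) (k(n) = (5 + (6 + n)*(n*n))/(n + 5) = (5 + (6 + n)*n²)/(5 + n) = (5 + n²*(6 + n))/(5 + n))
(k(6)*11)*(-13) = (((5 + 6³ + 6*6²)/(5 + 6))*11)*(-13) = (((5 + 216 + 6*36)/11)*11)*(-13) = (((5 + 216 + 216)/11)*11)*(-13) = (((1/11)*437)*11)*(-13) = ((437/11)*11)*(-13) = 437*(-13) = -5681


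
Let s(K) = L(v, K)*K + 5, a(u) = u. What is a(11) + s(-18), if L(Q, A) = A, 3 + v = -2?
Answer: 340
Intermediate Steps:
v = -5 (v = -3 - 2 = -5)
s(K) = 5 + K² (s(K) = K*K + 5 = K² + 5 = 5 + K²)
a(11) + s(-18) = 11 + (5 + (-18)²) = 11 + (5 + 324) = 11 + 329 = 340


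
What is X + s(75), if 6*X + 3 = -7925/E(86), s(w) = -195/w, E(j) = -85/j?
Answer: 679969/510 ≈ 1333.3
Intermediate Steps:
s(w) = -195/w
X = 136259/102 (X = -½ + (-7925/((-85/86)))/6 = -½ + (-7925/((-85*1/86)))/6 = -½ + (-7925/(-85/86))/6 = -½ + (-7925*(-86/85))/6 = -½ + (⅙)*(136310/17) = -½ + 68155/51 = 136259/102 ≈ 1335.9)
X + s(75) = 136259/102 - 195/75 = 136259/102 - 195*1/75 = 136259/102 - 13/5 = 679969/510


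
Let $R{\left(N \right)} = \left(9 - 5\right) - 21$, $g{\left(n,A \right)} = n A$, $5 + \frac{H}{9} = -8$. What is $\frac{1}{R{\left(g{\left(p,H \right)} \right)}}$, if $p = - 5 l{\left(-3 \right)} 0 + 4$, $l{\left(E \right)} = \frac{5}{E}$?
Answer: $- \frac{1}{17} \approx -0.058824$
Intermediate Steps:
$H = -117$ ($H = -45 + 9 \left(-8\right) = -45 - 72 = -117$)
$p = 4$ ($p = - 5 \frac{5}{-3} \cdot 0 + 4 = - 5 \cdot 5 \left(- \frac{1}{3}\right) 0 + 4 = \left(-5\right) \left(- \frac{5}{3}\right) 0 + 4 = \frac{25}{3} \cdot 0 + 4 = 0 + 4 = 4$)
$g{\left(n,A \right)} = A n$
$R{\left(N \right)} = -17$ ($R{\left(N \right)} = 4 - 21 = -17$)
$\frac{1}{R{\left(g{\left(p,H \right)} \right)}} = \frac{1}{-17} = - \frac{1}{17}$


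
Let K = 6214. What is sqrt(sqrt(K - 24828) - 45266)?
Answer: sqrt(-45266 + I*sqrt(18614)) ≈ 0.3206 + 212.76*I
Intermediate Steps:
sqrt(sqrt(K - 24828) - 45266) = sqrt(sqrt(6214 - 24828) - 45266) = sqrt(sqrt(-18614) - 45266) = sqrt(I*sqrt(18614) - 45266) = sqrt(-45266 + I*sqrt(18614))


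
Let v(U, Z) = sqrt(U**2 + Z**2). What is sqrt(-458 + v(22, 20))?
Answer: sqrt(-458 + 2*sqrt(221)) ≈ 20.695*I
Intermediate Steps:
sqrt(-458 + v(22, 20)) = sqrt(-458 + sqrt(22**2 + 20**2)) = sqrt(-458 + sqrt(484 + 400)) = sqrt(-458 + sqrt(884)) = sqrt(-458 + 2*sqrt(221))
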